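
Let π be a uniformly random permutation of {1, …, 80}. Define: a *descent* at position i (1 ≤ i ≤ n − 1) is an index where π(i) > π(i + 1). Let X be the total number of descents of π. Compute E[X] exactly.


Write X = Σ X_I over i = 1, …, 79, with X_I the indicator of one descent.
There are 79 indicators.
For each fixed i, the pair (π(i), π(i+1)) is a uniformly random ordered pair of distinct values from {1, …, 80}; by symmetry P[π(i) > π(i+1)] = 1/2.
By linearity: E[X] = 79 · (1/2) = (80 − 1) · (1/2) = 79/2 ≈ 39.500000.

E[X] = 79/2 = 39.500000.


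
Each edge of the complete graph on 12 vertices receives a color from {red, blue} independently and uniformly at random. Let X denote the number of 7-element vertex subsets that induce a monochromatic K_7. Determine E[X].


Let X = Σ_S X_S over the C(12, 7) = 792 subsets S of size 7, where X_S = 1 if the K_7 on S is monochromatic.
For a fixed S, the K_7 on S has C(7, 2) = 21 edges. P[all 21 edges red] = (1/2)^21, and likewise for blue, so P[monochromatic] = 2·(1/2)^21 = 2^{1 − 21} = 1/1048576.
Summing: E[X] = C(12, 7) · 2^{1 − 21} = 792 · 1/1048576 = 99/131072.
Numerically: E[X] ≈ 0.001.

E[X] = C(12,7)·2^(1−C(7,2)) = 99/131072 ≈ 0.001.


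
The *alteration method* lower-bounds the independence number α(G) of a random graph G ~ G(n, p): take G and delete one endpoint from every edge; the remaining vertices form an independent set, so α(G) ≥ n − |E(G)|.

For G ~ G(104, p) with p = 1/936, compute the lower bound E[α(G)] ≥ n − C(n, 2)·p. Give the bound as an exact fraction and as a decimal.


E[|E(G)|] = C(104, 2)·p = 5356 · (1/936) = 103/18.
E[α(G)] ≥ n − E[|E(G)|] = 104 − 103/18 = 1769/18.
Numerically: ≈ 98.2778.
(This is only a lower bound; the true E[α(G)] may be larger.)

E[α(G)] ≥ 1769/18 ≈ 98.2778.


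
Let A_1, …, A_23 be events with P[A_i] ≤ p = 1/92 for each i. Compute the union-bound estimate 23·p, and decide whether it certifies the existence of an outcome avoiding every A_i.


Union bound: P[∪_{i=1}^{23} A_i] ≤ Σ_i P[A_i] ≤ 23·p = 23·(1/92) = 1/4.
Numerically: 1/4 ≈ 0.250000.
Is 1/4 < 1? YES.
Since P[∪ A_i] ≤ 1/4 < 1, the complement has P[∩ A_i^c] ≥ 1 − 1/4 = 3/4 > 0, so some outcome avoids every A_i.

23·p = 1/4 ≈ 0.250000; existence CERTIFIED by the union bound.


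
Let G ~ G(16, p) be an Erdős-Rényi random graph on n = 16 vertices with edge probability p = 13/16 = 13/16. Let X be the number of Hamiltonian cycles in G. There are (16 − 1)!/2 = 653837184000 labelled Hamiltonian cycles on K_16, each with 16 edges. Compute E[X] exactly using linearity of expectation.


K_16 has (16 − 1)!/2 = 653837184000 labelled Hamiltonian cycles.
For each such Hamiltonian cycle H, let X_H = 1 if all 16 edges of H are present in G. Then P[X_H = 1] = p^{16} = (13/16)^{16} = 665416609183179841/18446744073709551616.
By linearity of expectation: E[X] = Σ_H E[X_H] = 653837184000 · p^{16} = 653837184000 · 665416609183179841/18446744073709551616 = 424877072202303561918952875/18014398509481984.
Numerically: E[X] ≈ 2.359e+10.

E[X] = 653837184000 · (13/16)^{16} = 424877072202303561918952875/18014398509481984 ≈ 2.359e+10.


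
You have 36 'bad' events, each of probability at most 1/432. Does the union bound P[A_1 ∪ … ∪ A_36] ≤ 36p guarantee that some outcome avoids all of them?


Union bound: P[∪_{i=1}^{36} A_i] ≤ Σ_i P[A_i] ≤ 36·p = 36·(1/432) = 1/12.
Numerically: 1/12 ≈ 0.0833.
Is 1/12 < 1? YES.
Since P[∪ A_i] ≤ 1/12 < 1, the complement has P[∩ A_i^c] ≥ 1 − 1/12 = 11/12 > 0, so some outcome avoids every A_i.

36·p = 1/12 ≈ 0.0833; existence CERTIFIED by the union bound.


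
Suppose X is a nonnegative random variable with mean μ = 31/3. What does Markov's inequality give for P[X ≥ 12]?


μ = E[X] = 31/3, a = 12.
Markov: P[X ≥ 12] ≤ μ/a = (31/3)/12 = 31/36.
Numerically: ≈ 0.8611.
(Since a = 12 > μ = 10.3333, the bound 31/36 is < 1 and informative.)

P[X ≥ 12] ≤ 31/36 ≈ 0.8611.


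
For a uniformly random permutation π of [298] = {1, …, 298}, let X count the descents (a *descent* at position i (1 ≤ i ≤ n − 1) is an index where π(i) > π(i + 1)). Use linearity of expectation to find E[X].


Write X = Σ X_I over i = 1, …, 297, with X_I the indicator of one descent.
There are 297 indicators.
For each fixed i, the pair (π(i), π(i+1)) is a uniformly random ordered pair of distinct values from {1, …, 298}; by symmetry P[π(i) > π(i+1)] = 1/2.
By linearity: E[X] = 297 · (1/2) = (298 − 1) · (1/2) = 297/2 ≈ 148.5000.

E[X] = 297/2 = 148.5000.


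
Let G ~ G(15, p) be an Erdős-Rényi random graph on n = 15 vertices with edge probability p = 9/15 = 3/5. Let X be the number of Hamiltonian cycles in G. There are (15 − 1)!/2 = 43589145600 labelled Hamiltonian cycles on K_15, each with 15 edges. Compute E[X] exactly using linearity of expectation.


K_15 has (15 − 1)!/2 = 43589145600 labelled Hamiltonian cycles.
For each such Hamiltonian cycle H, let X_H = 1 if all 15 edges of H are present in G. Then P[X_H = 1] = p^{15} = (3/5)^{15} = 14348907/30517578125.
By linearity of expectation: E[X] = Σ_H E[X_H] = 43589145600 · p^{15} = 43589145600 · 14348907/30517578125 = 25018263856954368/1220703125.
Numerically: E[X] ≈ 2.049e+07.

E[X] = 43589145600 · (3/5)^{15} = 25018263856954368/1220703125 ≈ 2.049e+07.


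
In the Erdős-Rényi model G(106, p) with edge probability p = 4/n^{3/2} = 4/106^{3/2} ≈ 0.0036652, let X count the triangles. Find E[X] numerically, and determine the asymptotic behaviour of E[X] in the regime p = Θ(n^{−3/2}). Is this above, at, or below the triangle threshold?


Number of potential triangles: C(106, 3) = 192920.
Each occurs with probability p³ ≈ (0.0036652)³ ≈ 4.9238360e-08.
By linearity: E[X] = C(106, 3)·p³ ≈ 192920 · 4.9238360e-08 ≈ 0.00950.
Since α = 3/2 > 1, p = c/n^{3/2} = o(1/n) is below the triangle threshold p ~ 1/n. Asymptotically E[X] ~ (c³/6)·n^{3(1−α)} = (4³/6)·n^{-1.5} → 0, so by Markov's inequality G has no triangles w.h.p.

E[X] ≈ 0.00950; in regime p = Θ(1/n^{3/2}) E[X] tends to 0 (below the triangle threshold p ~ 1/n).


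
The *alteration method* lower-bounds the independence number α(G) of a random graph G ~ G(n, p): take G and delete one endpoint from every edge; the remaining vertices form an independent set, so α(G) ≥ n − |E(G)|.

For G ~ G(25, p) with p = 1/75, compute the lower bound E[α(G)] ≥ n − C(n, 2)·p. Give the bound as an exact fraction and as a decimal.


E[|E(G)|] = C(25, 2)·p = 300 · (1/75) = 4.
E[α(G)] ≥ n − E[|E(G)|] = 25 − 4 = 21.
Numerically: ≈ 21.000000.
(This is only a lower bound; the true E[α(G)] may be larger.)

E[α(G)] ≥ 21 ≈ 21.000000.


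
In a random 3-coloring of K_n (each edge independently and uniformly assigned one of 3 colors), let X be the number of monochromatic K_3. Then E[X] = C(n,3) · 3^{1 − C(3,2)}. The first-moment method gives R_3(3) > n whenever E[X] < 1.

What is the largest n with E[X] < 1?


We need C(n, 3) · 3^{1 − 3} < 1, i.e. C(n, 3) < 3^{3 − 1} = 9.
Check values of n near the boundary:
  n = 3: C(3, 3) = 1; 1 < 9? YES
  n = 4: C(4, 3) = 4; 4 < 9? YES
  n = 5: C(5, 3) = 10; 10 < 9? NO
  n = 6: C(6, 3) = 20; 20 < 9? NO
The largest n with C(n, 3) < 9 is n = 4 (where E[X] = 4/9 ≈ 0.444444). Hence R_3(3) > 4, i.e. R_3(3) ≥ 5.

Largest n = 4; hence R_3(3) > 4.


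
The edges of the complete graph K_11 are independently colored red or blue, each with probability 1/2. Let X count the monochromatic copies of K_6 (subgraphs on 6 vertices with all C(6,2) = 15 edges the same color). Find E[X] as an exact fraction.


Let X = Σ_S X_S over the C(11, 6) = 462 subsets S of size 6, where X_S = 1 if the K_6 on S is monochromatic.
For a fixed S, the K_6 on S has C(6, 2) = 15 edges. P[all 15 edges red] = (1/2)^15, and likewise for blue, so P[monochromatic] = 2·(1/2)^15 = 2^{1 − 15} = 1/16384.
By linearity of expectation: E[X] = C(11, 6) · 2^{1 − 15} = 462 · 1/16384 = 231/8192.
Numerically: E[X] ≈ 0.02820.

E[X] = C(11,6)·2^(1−C(6,2)) = 231/8192 ≈ 0.02820.


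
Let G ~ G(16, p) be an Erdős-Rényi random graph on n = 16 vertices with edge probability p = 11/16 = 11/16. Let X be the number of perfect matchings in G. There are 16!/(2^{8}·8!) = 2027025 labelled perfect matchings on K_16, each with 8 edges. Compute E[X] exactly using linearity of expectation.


K_16 has 16!/(2^{8}·8!) = 2027025 labelled perfect matchings.
For each such perfect matching H, let X_H = 1 if all 8 edges of H are present in G. Then P[X_H = 1] = p^{8} = (11/16)^{8} = 214358881/4294967296.
By linearity of expectation: E[X] = Σ_H E[X_H] = 2027025 · p^{8} = 2027025 · 214358881/4294967296 = 434510810759025/4294967296.
Numerically: E[X] ≈ 101167.

E[X] = 2027025 · (11/16)^{8} = 434510810759025/4294967296 ≈ 101167.


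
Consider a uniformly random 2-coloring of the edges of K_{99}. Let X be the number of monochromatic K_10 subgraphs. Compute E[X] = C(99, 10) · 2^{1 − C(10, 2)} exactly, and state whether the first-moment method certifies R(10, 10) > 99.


E[X] = C(99, 10) · 2^{1 − 45} = 15579278510796 · 2^{−44} = 15579278510796/17592186044416.
As a reduced fraction: E[X] = 3894819627699/4398046511104 ≈ 0.8856.
Is E[X] < 1? YES.
Since E[X] < 1, there exists a 2-coloring of K_{99} with no monochromatic K_10; hence R(10, 10) > 99.

E[X] = 3894819627699/4398046511104 ≈ 0.8856; E[X] < 1, so R(10, 10) > 99.


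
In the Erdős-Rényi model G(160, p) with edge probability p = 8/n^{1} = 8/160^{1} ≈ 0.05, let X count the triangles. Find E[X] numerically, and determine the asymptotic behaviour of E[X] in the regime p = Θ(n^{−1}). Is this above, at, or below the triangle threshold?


Number of potential triangles: C(160, 3) = 669920.
Each occurs with probability p³ ≈ (0.05)³ ≈ 1.25000000e-04.
By linearity: E[X] = C(160, 3)·p³ ≈ 669920 · 1.25000000e-04 ≈ 83.740000.
Here α = 1, so p = 8/n is exactly at the triangle threshold p ~ 1/n. Asymptotically E[X] → c³/6 = 8³/6 = 256/3 ≈ 85.333333, a bounded constant. In this regime the triangle count is asymptotically Poisson(c³/6).

E[X] ≈ 83.740000; in regime p = Θ(1/n^{1}) E[X] stays bounded (at the triangle threshold p ~ 1/n).


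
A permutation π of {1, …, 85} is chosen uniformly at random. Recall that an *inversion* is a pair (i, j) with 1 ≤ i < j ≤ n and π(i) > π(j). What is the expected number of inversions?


Write X = Σ X_I over the C(85, 2) = 3570 pairs i < j, with X_I the indicator of one inversion.
There are 3570 indicators.
For each fixed pair i < j, the values π(i) and π(j) are two distinct elements of {1, …, 85} in uniformly random order; by symmetry P[π(i) > π(j)] = 1/2.
By linearity: E[X] = 3570 · (1/2) = C(85, 2) · (1/2) = 3570/2 = 1785 ≈ 1785.000000.

E[X] = 1785 = 1785.000000.


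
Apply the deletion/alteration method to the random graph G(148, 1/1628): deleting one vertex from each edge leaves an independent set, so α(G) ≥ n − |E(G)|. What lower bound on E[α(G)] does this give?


E[|E(G)|] = C(148, 2)·p = 10878 · (1/1628) = 147/22.
E[α(G)] ≥ n − E[|E(G)|] = 148 − 147/22 = 3109/22.
Numerically: ≈ 141.318.
(This is only a lower bound; the true E[α(G)] may be larger.)

E[α(G)] ≥ 3109/22 ≈ 141.318.


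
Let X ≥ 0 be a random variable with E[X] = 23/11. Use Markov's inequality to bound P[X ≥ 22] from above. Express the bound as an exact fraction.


μ = E[X] = 23/11, a = 22.
Markov: P[X ≥ 22] ≤ μ/a = (23/11)/22 = 23/242.
Numerically: ≈ 0.095041.
(Since a = 22 > μ = 2.090909, the bound 23/242 is < 1 and informative.)

P[X ≥ 22] ≤ 23/242 ≈ 0.095041.


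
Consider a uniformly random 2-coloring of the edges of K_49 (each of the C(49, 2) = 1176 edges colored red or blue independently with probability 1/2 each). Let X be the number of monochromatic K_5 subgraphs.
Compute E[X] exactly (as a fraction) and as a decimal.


Let X = Σ_S X_S over the C(49, 5) = 1906884 subsets S of size 5, where X_S = 1 if the K_5 on S is monochromatic.
For a fixed S, the K_5 on S has C(5, 2) = 10 edges. P[all 10 edges red] = (1/2)^10, and likewise for blue, so P[monochromatic] = 2·(1/2)^10 = 2^{1 − 10} = 1/512.
Summing: E[X] = C(49, 5) · 2^{1 − 10} = 1906884 · 1/512 = 476721/128.
Numerically: E[X] ≈ 3724.382812.

E[X] = C(49,5)·2^(1−C(5,2)) = 476721/128 ≈ 3724.382812.


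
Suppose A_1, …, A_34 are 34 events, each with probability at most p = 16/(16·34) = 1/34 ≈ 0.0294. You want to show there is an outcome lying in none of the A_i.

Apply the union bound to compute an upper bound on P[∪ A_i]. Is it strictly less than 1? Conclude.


Union bound: P[∪_{i=1}^{34} A_i] ≤ Σ_i P[A_i] ≤ 34·p = 34·(1/34) = 1.
Numerically: 1 ≈ 1.0000.
Is 1 < 1? NO.
Since the bound 1 is ≥ 1, the union bound is uninformative here; it does NOT by itself certify existence.

34·p = 1 ≈ 1.0000; existence NOT certified by the union bound.


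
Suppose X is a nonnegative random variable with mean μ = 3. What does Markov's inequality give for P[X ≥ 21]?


μ = E[X] = 3, a = 21.
Markov: P[X ≥ 21] ≤ μ/a = (3)/21 = 1/7.
Numerically: ≈ 0.142857.
(Since a = 21 > μ = 3.000000, the bound 1/7 is < 1 and informative.)

P[X ≥ 21] ≤ 1/7 ≈ 0.142857.


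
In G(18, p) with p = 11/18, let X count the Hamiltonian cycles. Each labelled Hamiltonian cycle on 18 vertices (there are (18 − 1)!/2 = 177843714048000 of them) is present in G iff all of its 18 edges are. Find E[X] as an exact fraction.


K_18 has (18 − 1)!/2 = 177843714048000 labelled Hamiltonian cycles.
For each such Hamiltonian cycle H, let X_H = 1 if all 18 edges of H are present in G. Then P[X_H = 1] = p^{18} = (11/18)^{18} = 5559917313492231481/39346408075296537575424.
By linearity of expectation: E[X] = Σ_H E[X_H] = 177843714048000 · p^{18} = 177843714048000 · 5559917313492231481/39346408075296537575424 = 82786473808235140223154875/3294258113514384.
Numerically: E[X] ≈ 2.5131e+10.

E[X] = 177843714048000 · (11/18)^{18} = 82786473808235140223154875/3294258113514384 ≈ 2.5131e+10.


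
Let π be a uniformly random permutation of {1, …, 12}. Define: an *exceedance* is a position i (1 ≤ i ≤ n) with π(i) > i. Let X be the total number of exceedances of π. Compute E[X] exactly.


Write X = Σ_{i=1}^{12} X_i, where X_i = 1_{π(i) > i}.
For each fixed i, π(i) is uniform over {1, …, 12} (marginal of a uniform permutation), so P[π(i) > i] = (n − i)/n. Summing: Σ_{i=1}^{12} (n − i)/n = (0 + 1 + … + 11)/12 = 12(12 − 1)/(2·12) = (12 − 1)/2.
Hence E[X] = Σ_{i=1}^{12} (12 − i)/12 = 11/2 ≈ 5.50000.

E[X] = 11/2 = 5.50000.


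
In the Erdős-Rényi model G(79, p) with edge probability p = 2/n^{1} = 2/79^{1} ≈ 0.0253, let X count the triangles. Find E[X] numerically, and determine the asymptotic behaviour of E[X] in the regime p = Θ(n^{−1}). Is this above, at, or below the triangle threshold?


Number of potential triangles: C(79, 3) = 79079.
Each occurs with probability p³ ≈ (0.0253)³ ≈ 1.62259e-05.
By linearity: E[X] = C(79, 3)·p³ ≈ 79079 · 1.62259e-05 ≈ 1.283.
Here α = 1, so p = 2/n is exactly at the triangle threshold p ~ 1/n. Asymptotically E[X] → c³/6 = 2³/6 = 4/3 ≈ 1.333, a bounded constant. In this regime the triangle count is asymptotically Poisson(c³/6).

E[X] ≈ 1.283; in regime p = Θ(1/n^{1}) E[X] stays bounded (at the triangle threshold p ~ 1/n).


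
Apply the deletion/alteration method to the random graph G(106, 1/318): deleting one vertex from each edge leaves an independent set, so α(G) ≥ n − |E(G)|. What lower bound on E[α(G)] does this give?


E[|E(G)|] = C(106, 2)·p = 5565 · (1/318) = 35/2.
E[α(G)] ≥ n − E[|E(G)|] = 106 − 35/2 = 177/2.
Numerically: ≈ 88.500000.
(This is only a lower bound; the true E[α(G)] may be larger.)

E[α(G)] ≥ 177/2 ≈ 88.500000.


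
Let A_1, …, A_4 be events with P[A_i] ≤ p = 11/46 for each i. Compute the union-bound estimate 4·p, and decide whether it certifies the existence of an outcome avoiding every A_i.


Union bound: P[∪_{i=1}^{4} A_i] ≤ Σ_i P[A_i] ≤ 4·p = 4·(11/46) = 22/23.
Numerically: 22/23 ≈ 0.95652.
Is 22/23 < 1? YES.
Since P[∪ A_i] ≤ 22/23 < 1, the complement has P[∩ A_i^c] ≥ 1 − 22/23 = 1/23 > 0, so some outcome avoids every A_i.

4·p = 22/23 ≈ 0.95652; existence CERTIFIED by the union bound.


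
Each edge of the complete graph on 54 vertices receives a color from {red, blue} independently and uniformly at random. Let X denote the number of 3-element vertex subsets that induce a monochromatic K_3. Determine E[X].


Let X = Σ_S X_S over the C(54, 3) = 24804 subsets S of size 3, where X_S = 1 if the K_3 on S is monochromatic.
For a fixed S, the K_3 on S has C(3, 2) = 3 edges. P[all 3 edges red] = (1/2)^3, and likewise for blue, so P[monochromatic] = 2·(1/2)^3 = 2^{1 − 3} = 1/4.
By linearity of expectation: E[X] = C(54, 3) · 2^{1 − 3} = 24804 · 1/4 = 6201.
Numerically: E[X] ≈ 6201.00000.

E[X] = C(54,3)·2^(1−C(3,2)) = 6201 ≈ 6201.00000.


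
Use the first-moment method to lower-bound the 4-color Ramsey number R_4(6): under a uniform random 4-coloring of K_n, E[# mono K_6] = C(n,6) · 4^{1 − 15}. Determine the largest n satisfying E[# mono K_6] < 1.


We need C(n, 6) · 4^{1 − 15} < 1, i.e. C(n, 6) < 4^{15 − 1} = 268435456.
Check values of n near the boundary:
  n = 74: C(74, 6) = 185250786; 185250786 < 268435456? YES
  n = 75: C(75, 6) = 201359550; 201359550 < 268435456? YES
  n = 76: C(76, 6) = 218618940; 218618940 < 268435456? YES
  n = 77: C(77, 6) = 237093780; 237093780 < 268435456? YES
  n = 78: C(78, 6) = 256851595; 256851595 < 268435456? YES
  n = 79: C(79, 6) = 277962685; 277962685 < 268435456? NO
  n = 80: C(80, 6) = 300500200; 300500200 < 268435456? NO
  n = 81: C(81, 6) = 324540216; 324540216 < 268435456? NO
The largest n with C(n, 6) < 268435456 is n = 78 (where E[X] = 256851595/268435456 ≈ 0.957). Hence R_4(6) > 78, i.e. R_4(6) ≥ 79.

Largest n = 78; hence R_4(6) > 78.


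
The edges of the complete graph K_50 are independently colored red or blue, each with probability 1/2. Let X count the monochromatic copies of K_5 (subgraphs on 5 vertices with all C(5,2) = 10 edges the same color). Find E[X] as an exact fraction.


Let X = Σ_S X_S over the C(50, 5) = 2118760 subsets S of size 5, where X_S = 1 if the K_5 on S is monochromatic.
For a fixed S, the K_5 on S has C(5, 2) = 10 edges. P[all 10 edges red] = (1/2)^10, and likewise for blue, so P[monochromatic] = 2·(1/2)^10 = 2^{1 − 10} = 1/512.
By linearity: E[X] = C(50, 5) · 2^{1 − 10} = 2118760 · 1/512 = 264845/64.
Numerically: E[X] ≈ 4138.2031.

E[X] = C(50,5)·2^(1−C(5,2)) = 264845/64 ≈ 4138.2031.


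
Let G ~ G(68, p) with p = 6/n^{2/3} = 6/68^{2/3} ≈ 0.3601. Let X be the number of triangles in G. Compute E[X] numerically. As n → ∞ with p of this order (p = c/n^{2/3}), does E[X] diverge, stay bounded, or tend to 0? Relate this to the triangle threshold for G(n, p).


Number of potential triangles: C(68, 3) = 50116.
Each occurs with probability p³ ≈ (0.3601)³ ≈ 4.671280e-02.
By linearity: E[X] = C(68, 3)·p³ ≈ 50116 · 4.671280e-02 ≈ 2341.0588.
Since α = 2/3 < 1, p = c/n^{2/3} ≫ 1/n is above the triangle threshold p ~ 1/n. Asymptotically E[X] ~ (c³/6)·n^{3(1−α)} = (6³/6)·n^{1} → ∞; triangles are abundant w.h.p.

E[X] ≈ 2341.0588; in regime p = Θ(1/n^{2/3}) E[X] diverges (above the triangle threshold p ~ 1/n).


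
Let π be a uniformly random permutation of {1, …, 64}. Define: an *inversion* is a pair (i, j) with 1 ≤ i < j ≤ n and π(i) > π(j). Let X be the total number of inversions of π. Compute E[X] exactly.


Write X = Σ X_I over the C(64, 2) = 2016 pairs i < j, with X_I the indicator of one inversion.
There are 2016 indicators.
For each fixed pair i < j, the values π(i) and π(j) are two distinct elements of {1, …, 64} in uniformly random order; by symmetry P[π(i) > π(j)] = 1/2.
By linearity: E[X] = 2016 · (1/2) = C(64, 2) · (1/2) = 2016/2 = 1008 ≈ 1008.0000.

E[X] = 1008 = 1008.0000.


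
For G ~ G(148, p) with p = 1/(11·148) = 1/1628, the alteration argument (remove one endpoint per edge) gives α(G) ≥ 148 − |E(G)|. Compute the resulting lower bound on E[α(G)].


E[|E(G)|] = C(148, 2)·p = 10878 · (1/1628) = 147/22.
E[α(G)] ≥ n − E[|E(G)|] = 148 − 147/22 = 3109/22.
Numerically: ≈ 141.31818.
(This is only a lower bound; the true E[α(G)] may be larger.)

E[α(G)] ≥ 3109/22 ≈ 141.31818.


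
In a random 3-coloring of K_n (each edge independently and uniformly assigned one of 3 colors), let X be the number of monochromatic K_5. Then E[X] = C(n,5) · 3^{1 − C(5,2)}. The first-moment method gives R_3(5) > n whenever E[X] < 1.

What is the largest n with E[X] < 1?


We need C(n, 5) · 3^{1 − 10} < 1, i.e. C(n, 5) < 3^{10 − 1} = 19683.
Check values of n near the boundary:
  n = 19: C(19, 5) = 11628; 11628 < 19683? YES
  n = 20: C(20, 5) = 15504; 15504 < 19683? YES
  n = 21: C(21, 5) = 20349; 20349 < 19683? NO
  n = 22: C(22, 5) = 26334; 26334 < 19683? NO
  n = 23: C(23, 5) = 33649; 33649 < 19683? NO
The largest n with C(n, 5) < 19683 is n = 20 (where E[X] = 5168/6561 ≈ 0.7876848). Hence R_3(5) > 20, i.e. R_3(5) ≥ 21.

Largest n = 20; hence R_3(5) > 20.


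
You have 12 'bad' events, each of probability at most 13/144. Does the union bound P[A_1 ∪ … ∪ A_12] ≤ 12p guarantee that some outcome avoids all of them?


Union bound: P[∪_{i=1}^{12} A_i] ≤ Σ_i P[A_i] ≤ 12·p = 12·(13/144) = 13/12.
Numerically: 13/12 ≈ 1.08333.
Is 13/12 < 1? NO.
Since the bound 13/12 is ≥ 1, the union bound is uninformative here; it does NOT by itself certify existence.

12·p = 13/12 ≈ 1.08333; existence NOT certified by the union bound.


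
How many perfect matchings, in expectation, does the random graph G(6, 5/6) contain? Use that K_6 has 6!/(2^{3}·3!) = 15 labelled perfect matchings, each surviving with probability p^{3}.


K_6 has 6!/(2^{3}·3!) = 15 labelled perfect matchings.
For each such perfect matching H, let X_H = 1 if all 3 edges of H are present in G. Then P[X_H = 1] = p^{3} = (5/6)^{3} = 125/216.
By linearity: E[X] = Σ_H E[X_H] = 15 · p^{3} = 15 · 125/216 = 625/72.
Numerically: E[X] ≈ 8.68056.

E[X] = 15 · (5/6)^{3} = 625/72 ≈ 8.68056.


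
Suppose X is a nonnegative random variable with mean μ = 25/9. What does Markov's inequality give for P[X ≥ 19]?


μ = E[X] = 25/9, a = 19.
Markov: P[X ≥ 19] ≤ μ/a = (25/9)/19 = 25/171.
Numerically: ≈ 0.146199.
(Since a = 19 > μ = 2.777778, the bound 25/171 is < 1 and informative.)

P[X ≥ 19] ≤ 25/171 ≈ 0.146199.


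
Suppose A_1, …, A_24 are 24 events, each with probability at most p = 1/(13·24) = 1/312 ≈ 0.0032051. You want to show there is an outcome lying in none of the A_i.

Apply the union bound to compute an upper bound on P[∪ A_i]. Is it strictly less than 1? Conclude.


Union bound: P[∪_{i=1}^{24} A_i] ≤ Σ_i P[A_i] ≤ 24·p = 24·(1/312) = 1/13.
Numerically: 1/13 ≈ 0.0769231.
Is 1/13 < 1? YES.
Since P[∪ A_i] ≤ 1/13 < 1, the complement has P[∩ A_i^c] ≥ 1 − 1/13 = 12/13 > 0, so some outcome avoids every A_i.

24·p = 1/13 ≈ 0.0769231; existence CERTIFIED by the union bound.


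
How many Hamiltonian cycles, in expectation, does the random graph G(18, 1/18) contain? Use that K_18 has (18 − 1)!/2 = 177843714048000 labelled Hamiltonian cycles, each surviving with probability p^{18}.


K_18 has (18 − 1)!/2 = 177843714048000 labelled Hamiltonian cycles.
For each such Hamiltonian cycle H, let X_H = 1 if all 18 edges of H are present in G. Then P[X_H = 1] = p^{18} = (1/18)^{18} = 1/39346408075296537575424.
By linearity: E[X] = Σ_H E[X_H] = 177843714048000 · p^{18} = 177843714048000 · 1/39346408075296537575424 = 14889875/3294258113514384.
Numerically: E[X] ≈ 4.52e-09.

E[X] = 177843714048000 · (1/18)^{18} = 14889875/3294258113514384 ≈ 4.52e-09.


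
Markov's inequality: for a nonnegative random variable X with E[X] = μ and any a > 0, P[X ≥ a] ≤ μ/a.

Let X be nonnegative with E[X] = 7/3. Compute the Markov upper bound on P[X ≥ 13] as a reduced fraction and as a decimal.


μ = E[X] = 7/3, a = 13.
Markov: P[X ≥ 13] ≤ μ/a = (7/3)/13 = 7/39.
Numerically: ≈ 0.1795.
(Since a = 13 > μ = 2.3333, the bound 7/39 is < 1 and informative.)

P[X ≥ 13] ≤ 7/39 ≈ 0.1795.


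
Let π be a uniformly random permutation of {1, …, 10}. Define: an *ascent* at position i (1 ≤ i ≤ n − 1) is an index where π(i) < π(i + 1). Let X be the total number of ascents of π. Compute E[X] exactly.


Write X = Σ X_I over i = 1, …, 9, with X_I the indicator of one ascent.
There are 9 indicators.
For each fixed i, the pair (π(i), π(i+1)) is a uniformly random ordered pair of distinct values from {1, …, 10}; by symmetry P[π(i) < π(i+1)] = 1/2.
By linearity: E[X] = 9 · (1/2) = (10 − 1) · (1/2) = 9/2 ≈ 4.500000.

E[X] = 9/2 = 4.500000.


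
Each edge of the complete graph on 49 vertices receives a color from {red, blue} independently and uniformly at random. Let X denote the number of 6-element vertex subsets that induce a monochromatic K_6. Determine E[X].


Let X = Σ_S X_S over the C(49, 6) = 13983816 subsets S of size 6, where X_S = 1 if the K_6 on S is monochromatic.
For a fixed S, the K_6 on S has C(6, 2) = 15 edges. P[all 15 edges red] = (1/2)^15, and likewise for blue, so P[monochromatic] = 2·(1/2)^15 = 2^{1 − 15} = 1/16384.
By linearity of expectation: E[X] = C(49, 6) · 2^{1 − 15} = 13983816 · 1/16384 = 1747977/2048.
Numerically: E[X] ≈ 853.5044.

E[X] = C(49,6)·2^(1−C(6,2)) = 1747977/2048 ≈ 853.5044.


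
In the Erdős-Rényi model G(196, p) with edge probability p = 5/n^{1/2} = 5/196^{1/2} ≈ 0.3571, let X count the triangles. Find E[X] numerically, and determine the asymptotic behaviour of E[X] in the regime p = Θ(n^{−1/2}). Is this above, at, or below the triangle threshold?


Number of potential triangles: C(196, 3) = 1235780.
Each occurs with probability p³ ≈ (0.3571)³ ≈ 4.555394e-02.
By linearity: E[X] = C(196, 3)·p³ ≈ 1235780 · 4.555394e-02 ≈ 56294.6429.
Since α = 1/2 < 1, p = c/n^{1/2} ≫ 1/n is above the triangle threshold p ~ 1/n. Asymptotically E[X] ~ (c³/6)·n^{3(1−α)} = (5³/6)·n^{1.5} → ∞; triangles are abundant w.h.p.

E[X] ≈ 56294.6429; in regime p = Θ(1/n^{1/2}) E[X] diverges (above the triangle threshold p ~ 1/n).


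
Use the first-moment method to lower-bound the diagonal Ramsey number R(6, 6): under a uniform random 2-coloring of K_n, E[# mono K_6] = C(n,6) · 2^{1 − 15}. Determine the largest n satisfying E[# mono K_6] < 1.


We need C(n, 6) · 2^{1 − 15} < 1, i.e. C(n, 6) < 2^{15 − 1} = 16384.
Check values of n near the boundary:
  n = 14: C(14, 6) = 3003; 3003 < 16384? YES
  n = 15: C(15, 6) = 5005; 5005 < 16384? YES
  n = 16: C(16, 6) = 8008; 8008 < 16384? YES
  n = 17: C(17, 6) = 12376; 12376 < 16384? YES
  n = 18: C(18, 6) = 18564; 18564 < 16384? NO
  n = 19: C(19, 6) = 27132; 27132 < 16384? NO
  n = 20: C(20, 6) = 38760; 38760 < 16384? NO
The largest n with C(n, 6) < 16384 is n = 17 (where E[X] = 1547/2048 ≈ 0.75537). Hence R(6, 6) > 17, i.e. R(6, 6) ≥ 18.

Largest n = 17; hence R(6, 6) > 17.


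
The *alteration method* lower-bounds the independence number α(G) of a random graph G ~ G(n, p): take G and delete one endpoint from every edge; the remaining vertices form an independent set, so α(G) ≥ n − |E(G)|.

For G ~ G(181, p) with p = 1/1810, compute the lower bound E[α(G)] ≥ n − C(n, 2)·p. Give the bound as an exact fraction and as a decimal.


E[|E(G)|] = C(181, 2)·p = 16290 · (1/1810) = 9.
E[α(G)] ≥ n − E[|E(G)|] = 181 − 9 = 172.
Numerically: ≈ 172.000000.
(This is only a lower bound; the true E[α(G)] may be larger.)

E[α(G)] ≥ 172 ≈ 172.000000.


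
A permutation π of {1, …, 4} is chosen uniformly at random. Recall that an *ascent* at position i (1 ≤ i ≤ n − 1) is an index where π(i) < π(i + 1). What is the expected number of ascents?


Write X = Σ X_I over i = 1, …, 3, with X_I the indicator of one ascent.
There are 3 indicators.
For each fixed i, the pair (π(i), π(i+1)) is a uniformly random ordered pair of distinct values from {1, …, 4}; by symmetry P[π(i) < π(i+1)] = 1/2.
By linearity: E[X] = 3 · (1/2) = (4 − 1) · (1/2) = 3/2 ≈ 1.500.

E[X] = 3/2 = 1.500.


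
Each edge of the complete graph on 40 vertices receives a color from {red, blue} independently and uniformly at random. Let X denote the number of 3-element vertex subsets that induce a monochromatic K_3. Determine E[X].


Let X = Σ_S X_S over the C(40, 3) = 9880 subsets S of size 3, where X_S = 1 if the K_3 on S is monochromatic.
For a fixed S, the K_3 on S has C(3, 2) = 3 edges. P[all 3 edges red] = (1/2)^3, and likewise for blue, so P[monochromatic] = 2·(1/2)^3 = 2^{1 − 3} = 1/4.
Summing: E[X] = C(40, 3) · 2^{1 − 3} = 9880 · 1/4 = 2470.
Numerically: E[X] ≈ 2470.0000.

E[X] = C(40,3)·2^(1−C(3,2)) = 2470 ≈ 2470.0000.


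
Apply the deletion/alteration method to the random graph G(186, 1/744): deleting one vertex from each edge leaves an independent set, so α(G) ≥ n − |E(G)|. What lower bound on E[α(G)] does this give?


E[|E(G)|] = C(186, 2)·p = 17205 · (1/744) = 185/8.
E[α(G)] ≥ n − E[|E(G)|] = 186 − 185/8 = 1303/8.
Numerically: ≈ 162.87500.
(This is only a lower bound; the true E[α(G)] may be larger.)

E[α(G)] ≥ 1303/8 ≈ 162.87500.


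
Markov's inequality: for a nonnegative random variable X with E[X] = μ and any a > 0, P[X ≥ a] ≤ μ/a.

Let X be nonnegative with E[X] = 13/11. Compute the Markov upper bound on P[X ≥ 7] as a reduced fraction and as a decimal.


μ = E[X] = 13/11, a = 7.
Markov: P[X ≥ 7] ≤ μ/a = (13/11)/7 = 13/77.
Numerically: ≈ 0.16883.
(Since a = 7 > μ = 1.18182, the bound 13/77 is < 1 and informative.)

P[X ≥ 7] ≤ 13/77 ≈ 0.16883.


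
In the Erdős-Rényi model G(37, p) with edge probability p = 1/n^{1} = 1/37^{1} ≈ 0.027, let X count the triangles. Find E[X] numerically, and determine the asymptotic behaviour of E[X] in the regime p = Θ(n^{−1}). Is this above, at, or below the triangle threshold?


Number of potential triangles: C(37, 3) = 7770.
Each occurs with probability p³ ≈ (0.027)³ ≈ 1.97422e-05.
By linearity: E[X] = C(37, 3)·p³ ≈ 7770 · 1.97422e-05 ≈ 0.153.
Here α = 1, so p = 1/n is exactly at the triangle threshold p ~ 1/n. Asymptotically E[X] → c³/6 = 1³/6 = 1/6 ≈ 0.167, a bounded constant. In this regime the triangle count is asymptotically Poisson(c³/6).

E[X] ≈ 0.153; in regime p = Θ(1/n^{1}) E[X] stays bounded (at the triangle threshold p ~ 1/n).


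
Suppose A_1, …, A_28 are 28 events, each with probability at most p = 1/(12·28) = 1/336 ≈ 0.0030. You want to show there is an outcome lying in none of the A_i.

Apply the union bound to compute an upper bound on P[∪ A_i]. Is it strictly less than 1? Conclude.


Union bound: P[∪_{i=1}^{28} A_i] ≤ Σ_i P[A_i] ≤ 28·p = 28·(1/336) = 1/12.
Numerically: 1/12 ≈ 0.0833.
Is 1/12 < 1? YES.
Since P[∪ A_i] ≤ 1/12 < 1, the complement has P[∩ A_i^c] ≥ 1 − 1/12 = 11/12 > 0, so some outcome avoids every A_i.

28·p = 1/12 ≈ 0.0833; existence CERTIFIED by the union bound.


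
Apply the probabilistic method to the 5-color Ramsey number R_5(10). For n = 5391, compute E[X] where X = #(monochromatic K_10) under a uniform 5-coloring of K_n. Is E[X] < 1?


E[X] = C(5391, 10) · 5^{1 − 45} = 5666344714787188828795213697883 · 5^{−44} = 5666344714787188828795213697883/5684341886080801486968994140625.
As a reduced fraction: E[X] = 5666344714787188828795213697883/5684341886080801486968994140625 ≈ 0.997.
Is E[X] < 1? YES.
Since E[X] < 1, there exists a 5-coloring of K_{5391} with no monochromatic K_10; hence R_5(10) > 5391.

E[X] = 5666344714787188828795213697883/5684341886080801486968994140625 ≈ 0.997; E[X] < 1, so R_5(10) > 5391.


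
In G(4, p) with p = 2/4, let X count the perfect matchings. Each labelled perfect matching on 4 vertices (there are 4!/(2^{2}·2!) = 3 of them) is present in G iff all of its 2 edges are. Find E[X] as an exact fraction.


K_4 has 4!/(2^{2}·2!) = 3 labelled perfect matchings.
For each such perfect matching H, let X_H = 1 if all 2 edges of H are present in G. Then P[X_H = 1] = p^{2} = (1/2)^{2} = 1/4.
By linearity of expectation: E[X] = Σ_H E[X_H] = 3 · p^{2} = 3 · 1/4 = 3/4.
Numerically: E[X] ≈ 0.75.

E[X] = 3 · (1/2)^{2} = 3/4 ≈ 0.75.


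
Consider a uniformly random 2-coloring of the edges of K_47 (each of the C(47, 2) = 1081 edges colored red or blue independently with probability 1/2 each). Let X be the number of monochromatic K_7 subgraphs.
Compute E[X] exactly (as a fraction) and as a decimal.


Let X = Σ_S X_S over the C(47, 7) = 62891499 subsets S of size 7, where X_S = 1 if the K_7 on S is monochromatic.
For a fixed S, the K_7 on S has C(7, 2) = 21 edges. P[all 21 edges red] = (1/2)^21, and likewise for blue, so P[monochromatic] = 2·(1/2)^21 = 2^{1 − 21} = 1/1048576.
By linearity: E[X] = C(47, 7) · 2^{1 − 21} = 62891499 · 1/1048576 = 62891499/1048576.
Numerically: E[X] ≈ 59.978.

E[X] = C(47,7)·2^(1−C(7,2)) = 62891499/1048576 ≈ 59.978.


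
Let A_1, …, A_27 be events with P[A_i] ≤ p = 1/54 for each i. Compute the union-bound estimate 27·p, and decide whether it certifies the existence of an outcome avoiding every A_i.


Union bound: P[∪_{i=1}^{27} A_i] ≤ Σ_i P[A_i] ≤ 27·p = 27·(1/54) = 1/2.
Numerically: 1/2 ≈ 0.500.
Is 1/2 < 1? YES.
Since P[∪ A_i] ≤ 1/2 < 1, the complement has P[∩ A_i^c] ≥ 1 − 1/2 = 1/2 > 0, so some outcome avoids every A_i.

27·p = 1/2 ≈ 0.500; existence CERTIFIED by the union bound.


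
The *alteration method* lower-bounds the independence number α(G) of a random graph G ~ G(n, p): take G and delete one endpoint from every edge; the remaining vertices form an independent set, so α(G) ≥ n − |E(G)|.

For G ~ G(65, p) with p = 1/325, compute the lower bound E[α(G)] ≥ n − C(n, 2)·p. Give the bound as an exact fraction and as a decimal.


E[|E(G)|] = C(65, 2)·p = 2080 · (1/325) = 32/5.
E[α(G)] ≥ n − E[|E(G)|] = 65 − 32/5 = 293/5.
Numerically: ≈ 58.60000.
(This is only a lower bound; the true E[α(G)] may be larger.)

E[α(G)] ≥ 293/5 ≈ 58.60000.


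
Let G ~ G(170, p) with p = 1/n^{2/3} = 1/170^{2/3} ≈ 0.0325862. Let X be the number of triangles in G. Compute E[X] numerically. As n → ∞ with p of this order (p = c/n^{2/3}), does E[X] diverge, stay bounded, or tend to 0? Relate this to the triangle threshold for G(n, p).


Number of potential triangles: C(170, 3) = 804440.
Each occurs with probability p³ ≈ (0.0325862)³ ≈ 3.46020761e-05.
By linearity: E[X] = C(170, 3)·p³ ≈ 804440 · 3.46020761e-05 ≈ 27.835294.
Since α = 2/3 < 1, p = c/n^{2/3} ≫ 1/n is above the triangle threshold p ~ 1/n. Asymptotically E[X] ~ (c³/6)·n^{3(1−α)} = (1³/6)·n^{1} → ∞; triangles are abundant w.h.p.

E[X] ≈ 27.835294; in regime p = Θ(1/n^{2/3}) E[X] diverges (above the triangle threshold p ~ 1/n).


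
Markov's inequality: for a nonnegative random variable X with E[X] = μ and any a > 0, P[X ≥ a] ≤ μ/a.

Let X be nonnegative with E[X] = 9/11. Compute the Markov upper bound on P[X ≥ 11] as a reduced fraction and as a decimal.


μ = E[X] = 9/11, a = 11.
Markov: P[X ≥ 11] ≤ μ/a = (9/11)/11 = 9/121.
Numerically: ≈ 0.07438.
(Since a = 11 > μ = 0.81818, the bound 9/121 is < 1 and informative.)

P[X ≥ 11] ≤ 9/121 ≈ 0.07438.


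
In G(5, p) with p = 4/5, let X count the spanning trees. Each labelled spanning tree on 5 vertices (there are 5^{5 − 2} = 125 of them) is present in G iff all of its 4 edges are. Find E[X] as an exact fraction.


K_5 has 5^{5 − 2} = 125 labelled spanning trees.
For each such spanning tree H, let X_H = 1 if all 4 edges of H are present in G. Then P[X_H = 1] = p^{4} = (4/5)^{4} = 256/625.
By linearity: E[X] = Σ_H E[X_H] = 125 · p^{4} = 125 · 256/625 = 256/5.
Numerically: E[X] ≈ 51.2.

E[X] = 125 · (4/5)^{4} = 256/5 ≈ 51.2.


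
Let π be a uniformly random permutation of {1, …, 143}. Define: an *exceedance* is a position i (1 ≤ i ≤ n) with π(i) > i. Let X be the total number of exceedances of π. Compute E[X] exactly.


Write X = Σ_{i=1}^{143} X_i, where X_i = 1_{π(i) > i}.
For each fixed i, π(i) is uniform over {1, …, 143} (marginal of a uniform permutation), so P[π(i) > i] = (n − i)/n. Summing: Σ_{i=1}^{143} (n − i)/n = (0 + 1 + … + 142)/143 = 143(143 − 1)/(2·143) = (143 − 1)/2.
Hence E[X] = Σ_{i=1}^{143} (143 − i)/143 = 71 ≈ 71.00000.

E[X] = 71 = 71.00000.


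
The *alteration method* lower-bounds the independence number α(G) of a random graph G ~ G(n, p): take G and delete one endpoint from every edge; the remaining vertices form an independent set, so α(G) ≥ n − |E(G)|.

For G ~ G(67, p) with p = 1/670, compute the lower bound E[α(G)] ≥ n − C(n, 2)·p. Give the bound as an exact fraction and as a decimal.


E[|E(G)|] = C(67, 2)·p = 2211 · (1/670) = 33/10.
E[α(G)] ≥ n − E[|E(G)|] = 67 − 33/10 = 637/10.
Numerically: ≈ 63.70000.
(This is only a lower bound; the true E[α(G)] may be larger.)

E[α(G)] ≥ 637/10 ≈ 63.70000.


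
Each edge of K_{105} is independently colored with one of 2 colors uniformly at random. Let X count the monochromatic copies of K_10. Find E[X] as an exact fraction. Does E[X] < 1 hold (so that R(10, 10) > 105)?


E[X] = C(105, 10) · 2^{1 − 45} = 28848458598960 · 2^{−44} = 28848458598960/17592186044416.
As a reduced fraction: E[X] = 1803028662435/1099511627776 ≈ 1.63985.
Is E[X] < 1? NO.
Since E[X] ≥ 1, the first-moment bound is inconclusive at n = 105; it does NOT by itself certify R(10, 10) > 105.

E[X] = 1803028662435/1099511627776 ≈ 1.63985; E[X] ≥ 1; first-moment method inconclusive here.


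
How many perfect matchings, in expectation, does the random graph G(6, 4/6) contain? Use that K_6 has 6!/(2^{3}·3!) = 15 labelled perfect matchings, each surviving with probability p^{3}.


K_6 has 6!/(2^{3}·3!) = 15 labelled perfect matchings.
For each such perfect matching H, let X_H = 1 if all 3 edges of H are present in G. Then P[X_H = 1] = p^{3} = (2/3)^{3} = 8/27.
By linearity: E[X] = Σ_H E[X_H] = 15 · p^{3} = 15 · 8/27 = 40/9.
Numerically: E[X] ≈ 4.44.

E[X] = 15 · (2/3)^{3} = 40/9 ≈ 4.44.


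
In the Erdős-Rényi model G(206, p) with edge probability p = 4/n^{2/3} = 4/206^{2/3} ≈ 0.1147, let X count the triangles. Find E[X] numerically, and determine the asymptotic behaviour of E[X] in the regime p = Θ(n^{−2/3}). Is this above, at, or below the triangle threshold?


Number of potential triangles: C(206, 3) = 1435820.
Each occurs with probability p³ ≈ (0.1147)³ ≈ 1.508153e-03.
By linearity: E[X] = C(206, 3)·p³ ≈ 1435820 · 1.508153e-03 ≈ 2165.4369.
Since α = 2/3 < 1, p = c/n^{2/3} ≫ 1/n is above the triangle threshold p ~ 1/n. Asymptotically E[X] ~ (c³/6)·n^{3(1−α)} = (4³/6)·n^{1} → ∞; triangles are abundant w.h.p.

E[X] ≈ 2165.4369; in regime p = Θ(1/n^{2/3}) E[X] diverges (above the triangle threshold p ~ 1/n).


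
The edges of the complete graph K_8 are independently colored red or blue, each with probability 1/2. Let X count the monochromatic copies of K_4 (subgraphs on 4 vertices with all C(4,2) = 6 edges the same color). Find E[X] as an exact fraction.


Let X = Σ_S X_S over the C(8, 4) = 70 subsets S of size 4, where X_S = 1 if the K_4 on S is monochromatic.
For a fixed S, the K_4 on S has C(4, 2) = 6 edges. P[all 6 edges red] = (1/2)^6, and likewise for blue, so P[monochromatic] = 2·(1/2)^6 = 2^{1 − 6} = 1/32.
By linearity: E[X] = C(8, 4) · 2^{1 − 6} = 70 · 1/32 = 35/16.
Numerically: E[X] ≈ 2.18750.

E[X] = C(8,4)·2^(1−C(4,2)) = 35/16 ≈ 2.18750.


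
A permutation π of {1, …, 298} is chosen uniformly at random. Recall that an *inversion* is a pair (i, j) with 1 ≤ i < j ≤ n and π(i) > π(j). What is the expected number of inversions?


Write X = Σ X_I over the C(298, 2) = 44253 pairs i < j, with X_I the indicator of one inversion.
There are 44253 indicators.
For each fixed pair i < j, the values π(i) and π(j) are two distinct elements of {1, …, 298} in uniformly random order; by symmetry P[π(i) > π(j)] = 1/2.
By linearity: E[X] = 44253 · (1/2) = C(298, 2) · (1/2) = 44253/2 = 44253/2 ≈ 22126.50000.

E[X] = 44253/2 = 22126.50000.
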